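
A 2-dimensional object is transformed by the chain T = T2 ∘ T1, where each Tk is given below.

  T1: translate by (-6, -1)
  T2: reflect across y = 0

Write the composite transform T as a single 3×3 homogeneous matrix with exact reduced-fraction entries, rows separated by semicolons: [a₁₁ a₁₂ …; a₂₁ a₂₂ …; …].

T = [1 0 -6; 0 -1 1; 0 0 1]

T1 = [1 0 -6; 0 1 -1; 0 0 1]
T2·T1 = [1 0 -6; 0 -1 1; 0 0 1]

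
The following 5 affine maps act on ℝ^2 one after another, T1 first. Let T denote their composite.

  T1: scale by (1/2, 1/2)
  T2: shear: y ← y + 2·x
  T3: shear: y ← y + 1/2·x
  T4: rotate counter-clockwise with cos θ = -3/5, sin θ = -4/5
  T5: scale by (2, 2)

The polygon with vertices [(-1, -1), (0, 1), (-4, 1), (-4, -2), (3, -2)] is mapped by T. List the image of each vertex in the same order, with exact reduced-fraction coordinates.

T1 scale by (1/2, 1/2): (-1, -1) → (-1/2, -1/2); (0, 1) → (0, 1/2); (-4, 1) → (-2, 1/2); (-4, -2) → (-2, -1); (3, -2) → (3/2, -1)
T2 shear: y ← y + 2·x: (-1/2, -1/2) → (-1/2, -3/2); (0, 1/2) → (0, 1/2); (-2, 1/2) → (-2, -7/2); (-2, -1) → (-2, -5); (3/2, -1) → (3/2, 2)
T3 shear: y ← y + 1/2·x: (-1/2, -3/2) → (-1/2, -7/4); (0, 1/2) → (0, 1/2); (-2, -7/2) → (-2, -9/2); (-2, -5) → (-2, -6); (3/2, 2) → (3/2, 11/4)
T4 rotate counter-clockwise with cos θ = -3/5, sin θ = -4/5: (-1/2, -7/4) → (-11/10, 29/20); (0, 1/2) → (2/5, -3/10); (-2, -9/2) → (-12/5, 43/10); (-2, -6) → (-18/5, 26/5); (3/2, 11/4) → (13/10, -57/20)
T5 scale by (2, 2): (-11/10, 29/20) → (-11/5, 29/10); (2/5, -3/10) → (4/5, -3/5); (-12/5, 43/10) → (-24/5, 43/5); (-18/5, 26/5) → (-36/5, 52/5); (13/10, -57/20) → (13/5, -57/10)

image vertices: (-11/5, 29/10), (4/5, -3/5), (-24/5, 43/5), (-36/5, 52/5), (13/5, -57/10)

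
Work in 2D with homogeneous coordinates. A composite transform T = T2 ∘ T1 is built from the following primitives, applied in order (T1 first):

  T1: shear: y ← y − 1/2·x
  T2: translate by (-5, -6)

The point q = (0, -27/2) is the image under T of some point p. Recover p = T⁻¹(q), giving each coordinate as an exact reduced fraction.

T1 = [1 0 0; -1/2 1 0; 0 0 1]
T2·T1 = [1 0 -5; -1/2 1 -6; 0 0 1]
det M = 1; M⁻¹ = [1 0 5; 1/2 1 17/2; 0 0 1]
M⁻¹ · (0, -27/2)ᵀ = (5, -5)ᵀ

p = (5, -5)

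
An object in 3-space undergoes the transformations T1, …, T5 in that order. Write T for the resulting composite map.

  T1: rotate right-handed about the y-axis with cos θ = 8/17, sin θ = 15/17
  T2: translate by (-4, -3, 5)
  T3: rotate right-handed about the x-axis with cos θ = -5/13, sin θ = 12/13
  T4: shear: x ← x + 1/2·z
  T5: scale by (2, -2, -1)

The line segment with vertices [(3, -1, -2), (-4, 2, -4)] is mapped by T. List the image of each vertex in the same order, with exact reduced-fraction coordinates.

image vertices: (-220/17, -8/17, 72/17), (-4929/221, 2542/221, 769/221)

T1 rotate right-handed about the y-axis with cos θ = 8/17, sin θ = 15/17: (3, -1, -2) → (-6/17, -1, -61/17); (-4, 2, -4) → (-92/17, 2, 28/17)
T2 translate by (-4, -3, 5): (-6/17, -1, -61/17) → (-74/17, -4, 24/17); (-92/17, 2, 28/17) → (-160/17, -1, 113/17)
T3 rotate right-handed about the x-axis with cos θ = -5/13, sin θ = 12/13: (-74/17, -4, 24/17) → (-74/17, 4/17, -72/17); (-160/17, -1, 113/17) → (-160/17, -1271/221, -769/221)
T4 shear: x ← x + 1/2·z: (-74/17, 4/17, -72/17) → (-110/17, 4/17, -72/17); (-160/17, -1271/221, -769/221) → (-4929/442, -1271/221, -769/221)
T5 scale by (2, -2, -1): (-110/17, 4/17, -72/17) → (-220/17, -8/17, 72/17); (-4929/442, -1271/221, -769/221) → (-4929/221, 2542/221, 769/221)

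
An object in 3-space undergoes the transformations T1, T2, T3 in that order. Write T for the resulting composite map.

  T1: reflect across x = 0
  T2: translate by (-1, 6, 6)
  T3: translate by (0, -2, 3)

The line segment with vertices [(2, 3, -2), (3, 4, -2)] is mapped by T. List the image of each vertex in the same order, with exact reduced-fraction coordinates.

image vertices: (-3, 7, 7), (-4, 8, 7)

T1 reflect across x = 0: (2, 3, -2) → (-2, 3, -2); (3, 4, -2) → (-3, 4, -2)
T2 translate by (-1, 6, 6): (-2, 3, -2) → (-3, 9, 4); (-3, 4, -2) → (-4, 10, 4)
T3 translate by (0, -2, 3): (-3, 9, 4) → (-3, 7, 7); (-4, 10, 4) → (-4, 8, 7)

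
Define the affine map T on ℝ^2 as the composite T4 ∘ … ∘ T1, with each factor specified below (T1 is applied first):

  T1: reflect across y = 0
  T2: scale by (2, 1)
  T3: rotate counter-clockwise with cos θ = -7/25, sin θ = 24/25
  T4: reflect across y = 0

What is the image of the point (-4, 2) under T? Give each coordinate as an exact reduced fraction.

T(p) = (104/25, 178/25)

T1 reflect across y = 0: (-4, 2) → (-4, -2)
T2 scale by (2, 1): (-4, -2) → (-8, -2)
T3 rotate counter-clockwise with cos θ = -7/25, sin θ = 24/25: (-8, -2) → (104/25, -178/25)
T4 reflect across y = 0: (104/25, -178/25) → (104/25, 178/25)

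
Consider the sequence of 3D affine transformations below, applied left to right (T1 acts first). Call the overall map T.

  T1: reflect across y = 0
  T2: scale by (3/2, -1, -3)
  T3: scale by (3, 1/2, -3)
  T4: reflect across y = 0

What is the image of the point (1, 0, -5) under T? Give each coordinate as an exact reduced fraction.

T1 reflect across y = 0: (1, 0, -5) → (1, 0, -5)
T2 scale by (3/2, -1, -3): (1, 0, -5) → (3/2, 0, 15)
T3 scale by (3, 1/2, -3): (3/2, 0, 15) → (9/2, 0, -45)
T4 reflect across y = 0: (9/2, 0, -45) → (9/2, 0, -45)

T(p) = (9/2, 0, -45)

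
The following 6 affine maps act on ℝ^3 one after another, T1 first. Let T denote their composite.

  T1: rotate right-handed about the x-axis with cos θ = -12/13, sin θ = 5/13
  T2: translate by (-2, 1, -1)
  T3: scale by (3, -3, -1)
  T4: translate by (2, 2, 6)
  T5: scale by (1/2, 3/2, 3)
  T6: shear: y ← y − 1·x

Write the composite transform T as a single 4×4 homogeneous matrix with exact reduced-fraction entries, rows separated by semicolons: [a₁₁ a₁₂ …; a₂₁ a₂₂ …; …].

T = [3/2 0 0 -2; -3/2 54/13 45/26 1/2; 0 -15/13 36/13 21; 0 0 0 1]

T1 = [1 0 0 0; 0 -12/13 -5/13 0; 0 5/13 -12/13 0; 0 0 0 1]
T2·T1 = [1 0 0 -2; 0 -12/13 -5/13 1; 0 5/13 -12/13 -1; 0 0 0 1]
T3·…·T1 = [3 0 0 -6; 0 36/13 15/13 -3; 0 -5/13 12/13 1; 0 0 0 1]
T4·…·T1 = [3 0 0 -4; 0 36/13 15/13 -1; 0 -5/13 12/13 7; 0 0 0 1]
T5·…·T1 = [3/2 0 0 -2; 0 54/13 45/26 -3/2; 0 -15/13 36/13 21; 0 0 0 1]
T6·…·T1 = [3/2 0 0 -2; -3/2 54/13 45/26 1/2; 0 -15/13 36/13 21; 0 0 0 1]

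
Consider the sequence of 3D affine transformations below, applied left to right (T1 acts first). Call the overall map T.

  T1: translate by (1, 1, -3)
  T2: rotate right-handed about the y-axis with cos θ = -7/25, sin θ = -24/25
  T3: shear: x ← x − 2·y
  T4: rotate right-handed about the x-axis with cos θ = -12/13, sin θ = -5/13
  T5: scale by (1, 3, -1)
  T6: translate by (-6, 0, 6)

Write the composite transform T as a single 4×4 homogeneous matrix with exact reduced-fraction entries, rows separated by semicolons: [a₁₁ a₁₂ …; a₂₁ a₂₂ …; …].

T1 = [1 0 0 1; 0 1 0 1; 0 0 1 -3; 0 0 0 1]
T2·T1 = [-7/25 0 -24/25 13/5; 0 1 0 1; 24/25 0 -7/25 9/5; 0 0 0 1]
T3·…·T1 = [-7/25 -2 -24/25 3/5; 0 1 0 1; 24/25 0 -7/25 9/5; 0 0 0 1]
T4·…·T1 = [-7/25 -2 -24/25 3/5; 24/65 -12/13 -7/65 -3/13; -288/325 -5/13 84/325 -133/65; 0 0 0 1]
T5·…·T1 = [-7/25 -2 -24/25 3/5; 72/65 -36/13 -21/65 -9/13; 288/325 5/13 -84/325 133/65; 0 0 0 1]
T6·…·T1 = [-7/25 -2 -24/25 -27/5; 72/65 -36/13 -21/65 -9/13; 288/325 5/13 -84/325 523/65; 0 0 0 1]

T = [-7/25 -2 -24/25 -27/5; 72/65 -36/13 -21/65 -9/13; 288/325 5/13 -84/325 523/65; 0 0 0 1]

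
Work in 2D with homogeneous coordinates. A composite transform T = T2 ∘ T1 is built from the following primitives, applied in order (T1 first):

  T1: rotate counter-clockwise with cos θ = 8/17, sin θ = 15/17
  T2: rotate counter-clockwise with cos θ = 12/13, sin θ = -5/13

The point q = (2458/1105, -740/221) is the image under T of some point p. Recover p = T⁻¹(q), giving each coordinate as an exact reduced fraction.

p = (-2/5, -4)

T1 = [8/17 -15/17 0; 15/17 8/17 0; 0 0 1]
T2·T1 = [171/221 -140/221 0; 140/221 171/221 0; 0 0 1]
det M = 1; M⁻¹ = [171/221 140/221 0; -140/221 171/221 0; 0 0 1]
M⁻¹ · (2458/1105, -740/221)ᵀ = (-2/5, -4)ᵀ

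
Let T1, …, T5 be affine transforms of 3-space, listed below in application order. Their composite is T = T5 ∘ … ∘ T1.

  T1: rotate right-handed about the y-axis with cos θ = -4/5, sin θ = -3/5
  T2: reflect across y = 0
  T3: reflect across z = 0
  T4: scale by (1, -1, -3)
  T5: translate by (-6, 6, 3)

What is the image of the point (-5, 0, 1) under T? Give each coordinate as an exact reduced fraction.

T1 rotate right-handed about the y-axis with cos θ = -4/5, sin θ = -3/5: (-5, 0, 1) → (17/5, 0, -19/5)
T2 reflect across y = 0: (17/5, 0, -19/5) → (17/5, 0, -19/5)
T3 reflect across z = 0: (17/5, 0, -19/5) → (17/5, 0, 19/5)
T4 scale by (1, -1, -3): (17/5, 0, 19/5) → (17/5, 0, -57/5)
T5 translate by (-6, 6, 3): (17/5, 0, -57/5) → (-13/5, 6, -42/5)

T(p) = (-13/5, 6, -42/5)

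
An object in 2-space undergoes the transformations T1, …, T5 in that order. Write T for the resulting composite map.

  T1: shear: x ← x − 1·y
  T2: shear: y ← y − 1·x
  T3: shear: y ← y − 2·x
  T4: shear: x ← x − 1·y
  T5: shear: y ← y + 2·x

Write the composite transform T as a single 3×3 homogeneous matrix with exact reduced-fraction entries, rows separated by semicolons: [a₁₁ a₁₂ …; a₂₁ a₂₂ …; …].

T1 = [1 -1 0; 0 1 0; 0 0 1]
T2·T1 = [1 -1 0; -1 2 0; 0 0 1]
T3·…·T1 = [1 -1 0; -3 4 0; 0 0 1]
T4·…·T1 = [4 -5 0; -3 4 0; 0 0 1]
T5·…·T1 = [4 -5 0; 5 -6 0; 0 0 1]

T = [4 -5 0; 5 -6 0; 0 0 1]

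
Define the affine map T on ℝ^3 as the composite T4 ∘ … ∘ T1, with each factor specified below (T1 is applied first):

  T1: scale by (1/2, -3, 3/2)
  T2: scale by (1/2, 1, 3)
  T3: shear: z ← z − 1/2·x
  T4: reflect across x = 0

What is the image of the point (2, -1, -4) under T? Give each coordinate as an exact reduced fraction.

T(p) = (-1/2, 3, -73/4)

T1 scale by (1/2, -3, 3/2): (2, -1, -4) → (1, 3, -6)
T2 scale by (1/2, 1, 3): (1, 3, -6) → (1/2, 3, -18)
T3 shear: z ← z − 1/2·x: (1/2, 3, -18) → (1/2, 3, -73/4)
T4 reflect across x = 0: (1/2, 3, -73/4) → (-1/2, 3, -73/4)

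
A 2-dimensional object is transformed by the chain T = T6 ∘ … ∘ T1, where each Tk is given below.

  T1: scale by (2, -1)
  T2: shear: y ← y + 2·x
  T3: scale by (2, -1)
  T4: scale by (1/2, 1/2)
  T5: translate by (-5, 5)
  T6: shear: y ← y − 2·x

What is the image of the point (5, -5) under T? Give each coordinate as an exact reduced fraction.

T1 scale by (2, -1): (5, -5) → (10, 5)
T2 shear: y ← y + 2·x: (10, 5) → (10, 25)
T3 scale by (2, -1): (10, 25) → (20, -25)
T4 scale by (1/2, 1/2): (20, -25) → (10, -25/2)
T5 translate by (-5, 5): (10, -25/2) → (5, -15/2)
T6 shear: y ← y − 2·x: (5, -15/2) → (5, -35/2)

T(p) = (5, -35/2)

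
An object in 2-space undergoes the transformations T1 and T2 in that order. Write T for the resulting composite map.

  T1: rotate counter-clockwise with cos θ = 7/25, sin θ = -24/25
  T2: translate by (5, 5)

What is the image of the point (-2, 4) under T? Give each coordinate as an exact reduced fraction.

T(p) = (207/25, 201/25)

T1 rotate counter-clockwise with cos θ = 7/25, sin θ = -24/25: (-2, 4) → (82/25, 76/25)
T2 translate by (5, 5): (82/25, 76/25) → (207/25, 201/25)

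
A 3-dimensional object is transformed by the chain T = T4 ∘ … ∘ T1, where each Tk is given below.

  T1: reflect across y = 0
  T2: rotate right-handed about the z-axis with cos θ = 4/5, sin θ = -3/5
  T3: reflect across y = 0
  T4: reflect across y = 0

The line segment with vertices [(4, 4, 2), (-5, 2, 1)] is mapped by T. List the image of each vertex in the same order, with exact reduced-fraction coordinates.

image vertices: (4/5, -28/5, 2), (-26/5, 7/5, 1)

T1 reflect across y = 0: (4, 4, 2) → (4, -4, 2); (-5, 2, 1) → (-5, -2, 1)
T2 rotate right-handed about the z-axis with cos θ = 4/5, sin θ = -3/5: (4, -4, 2) → (4/5, -28/5, 2); (-5, -2, 1) → (-26/5, 7/5, 1)
T3 reflect across y = 0: (4/5, -28/5, 2) → (4/5, 28/5, 2); (-26/5, 7/5, 1) → (-26/5, -7/5, 1)
T4 reflect across y = 0: (4/5, 28/5, 2) → (4/5, -28/5, 2); (-26/5, -7/5, 1) → (-26/5, 7/5, 1)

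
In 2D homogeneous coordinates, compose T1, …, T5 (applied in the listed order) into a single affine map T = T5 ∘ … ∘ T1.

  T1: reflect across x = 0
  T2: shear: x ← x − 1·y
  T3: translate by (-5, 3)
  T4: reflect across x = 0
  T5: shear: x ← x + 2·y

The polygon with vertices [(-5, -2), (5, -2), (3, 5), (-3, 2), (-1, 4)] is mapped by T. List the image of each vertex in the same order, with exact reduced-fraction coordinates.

image vertices: (0, 1), (10, 1), (29, 8), (14, 5), (22, 7)

T1 reflect across x = 0: (-5, -2) → (5, -2); (5, -2) → (-5, -2); (3, 5) → (-3, 5); (-3, 2) → (3, 2); (-1, 4) → (1, 4)
T2 shear: x ← x − 1·y: (5, -2) → (7, -2); (-5, -2) → (-3, -2); (-3, 5) → (-8, 5); (3, 2) → (1, 2); (1, 4) → (-3, 4)
T3 translate by (-5, 3): (7, -2) → (2, 1); (-3, -2) → (-8, 1); (-8, 5) → (-13, 8); (1, 2) → (-4, 5); (-3, 4) → (-8, 7)
T4 reflect across x = 0: (2, 1) → (-2, 1); (-8, 1) → (8, 1); (-13, 8) → (13, 8); (-4, 5) → (4, 5); (-8, 7) → (8, 7)
T5 shear: x ← x + 2·y: (-2, 1) → (0, 1); (8, 1) → (10, 1); (13, 8) → (29, 8); (4, 5) → (14, 5); (8, 7) → (22, 7)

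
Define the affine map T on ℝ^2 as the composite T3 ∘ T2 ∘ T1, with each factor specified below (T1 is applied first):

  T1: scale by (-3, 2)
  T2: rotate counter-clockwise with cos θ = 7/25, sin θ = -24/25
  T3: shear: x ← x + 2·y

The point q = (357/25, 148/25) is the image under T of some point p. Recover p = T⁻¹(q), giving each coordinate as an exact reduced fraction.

p = (5/3, 2)

T1 = [-3 0 0; 0 2 0; 0 0 1]
T2·T1 = [-21/25 48/25 0; 72/25 14/25 0; 0 0 1]
T3·…·T1 = [123/25 76/25 0; 72/25 14/25 0; 0 0 1]
det M = -6; M⁻¹ = [-7/75 38/75 0; 12/25 -41/50 0; 0 0 1]
M⁻¹ · (357/25, 148/25)ᵀ = (5/3, 2)ᵀ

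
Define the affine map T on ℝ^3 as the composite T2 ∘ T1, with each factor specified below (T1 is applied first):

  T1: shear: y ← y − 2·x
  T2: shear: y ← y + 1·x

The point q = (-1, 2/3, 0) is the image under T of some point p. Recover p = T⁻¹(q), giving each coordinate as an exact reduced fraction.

T1 = [1 0 0 0; -2 1 0 0; 0 0 1 0; 0 0 0 1]
T2·T1 = [1 0 0 0; -1 1 0 0; 0 0 1 0; 0 0 0 1]
det M = 1; M⁻¹ = [1 0 0 0; 1 1 0 0; 0 0 1 0; 0 0 0 1]
M⁻¹ · (-1, 2/3, 0)ᵀ = (-1, -1/3, 0)ᵀ

p = (-1, -1/3, 0)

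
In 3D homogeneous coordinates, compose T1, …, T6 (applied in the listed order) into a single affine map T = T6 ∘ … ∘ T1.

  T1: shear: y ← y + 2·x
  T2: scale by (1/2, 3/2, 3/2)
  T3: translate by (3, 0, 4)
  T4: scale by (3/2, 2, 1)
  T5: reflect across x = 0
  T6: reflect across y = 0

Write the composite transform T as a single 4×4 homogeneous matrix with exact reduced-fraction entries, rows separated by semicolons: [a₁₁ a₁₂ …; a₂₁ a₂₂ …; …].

T1 = [1 0 0 0; 2 1 0 0; 0 0 1 0; 0 0 0 1]
T2·T1 = [1/2 0 0 0; 3 3/2 0 0; 0 0 3/2 0; 0 0 0 1]
T3·…·T1 = [1/2 0 0 3; 3 3/2 0 0; 0 0 3/2 4; 0 0 0 1]
T4·…·T1 = [3/4 0 0 9/2; 6 3 0 0; 0 0 3/2 4; 0 0 0 1]
T5·…·T1 = [-3/4 0 0 -9/2; 6 3 0 0; 0 0 3/2 4; 0 0 0 1]
T6·…·T1 = [-3/4 0 0 -9/2; -6 -3 0 0; 0 0 3/2 4; 0 0 0 1]

T = [-3/4 0 0 -9/2; -6 -3 0 0; 0 0 3/2 4; 0 0 0 1]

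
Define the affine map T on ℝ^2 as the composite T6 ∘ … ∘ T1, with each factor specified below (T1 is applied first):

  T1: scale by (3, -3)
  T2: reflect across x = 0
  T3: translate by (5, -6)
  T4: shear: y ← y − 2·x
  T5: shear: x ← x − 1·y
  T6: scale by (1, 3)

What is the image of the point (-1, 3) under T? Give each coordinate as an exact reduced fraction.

T(p) = (39, -93)

T1 scale by (3, -3): (-1, 3) → (-3, -9)
T2 reflect across x = 0: (-3, -9) → (3, -9)
T3 translate by (5, -6): (3, -9) → (8, -15)
T4 shear: y ← y − 2·x: (8, -15) → (8, -31)
T5 shear: x ← x − 1·y: (8, -31) → (39, -31)
T6 scale by (1, 3): (39, -31) → (39, -93)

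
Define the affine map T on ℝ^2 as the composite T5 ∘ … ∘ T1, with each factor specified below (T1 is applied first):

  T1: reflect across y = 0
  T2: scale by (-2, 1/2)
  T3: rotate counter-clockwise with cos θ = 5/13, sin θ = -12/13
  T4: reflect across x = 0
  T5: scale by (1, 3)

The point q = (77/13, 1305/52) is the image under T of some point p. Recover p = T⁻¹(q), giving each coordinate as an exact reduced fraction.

p = (5, 9/2)

T1 = [1 0 0; 0 -1 0; 0 0 1]
T2·T1 = [-2 0 0; 0 -1/2 0; 0 0 1]
T3·…·T1 = [-10/13 -6/13 0; 24/13 -5/26 0; 0 0 1]
T4·…·T1 = [10/13 6/13 0; 24/13 -5/26 0; 0 0 1]
T5·…·T1 = [10/13 6/13 0; 72/13 -15/26 0; 0 0 1]
det M = -3; M⁻¹ = [5/26 2/13 0; 24/13 -10/39 0; 0 0 1]
M⁻¹ · (77/13, 1305/52)ᵀ = (5, 9/2)ᵀ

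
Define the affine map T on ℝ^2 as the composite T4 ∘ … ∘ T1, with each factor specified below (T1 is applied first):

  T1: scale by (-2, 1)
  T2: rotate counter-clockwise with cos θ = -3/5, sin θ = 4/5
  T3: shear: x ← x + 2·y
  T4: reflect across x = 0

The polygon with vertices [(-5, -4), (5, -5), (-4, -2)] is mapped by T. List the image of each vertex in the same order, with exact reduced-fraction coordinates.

image vertices: (-18, 52/5), (0, -5), (-12, 38/5)

T1 scale by (-2, 1): (-5, -4) → (10, -4); (5, -5) → (-10, -5); (-4, -2) → (8, -2)
T2 rotate counter-clockwise with cos θ = -3/5, sin θ = 4/5: (10, -4) → (-14/5, 52/5); (-10, -5) → (10, -5); (8, -2) → (-16/5, 38/5)
T3 shear: x ← x + 2·y: (-14/5, 52/5) → (18, 52/5); (10, -5) → (0, -5); (-16/5, 38/5) → (12, 38/5)
T4 reflect across x = 0: (18, 52/5) → (-18, 52/5); (0, -5) → (0, -5); (12, 38/5) → (-12, 38/5)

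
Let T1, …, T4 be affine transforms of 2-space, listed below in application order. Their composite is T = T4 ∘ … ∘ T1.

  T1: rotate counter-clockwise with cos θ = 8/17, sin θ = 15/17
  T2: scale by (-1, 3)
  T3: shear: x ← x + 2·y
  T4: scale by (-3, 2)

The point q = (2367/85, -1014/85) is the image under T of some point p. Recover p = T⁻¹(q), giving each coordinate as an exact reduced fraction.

T1 = [8/17 -15/17 0; 15/17 8/17 0; 0 0 1]
T2·T1 = [-8/17 15/17 0; 45/17 24/17 0; 0 0 1]
T3·…·T1 = [82/17 63/17 0; 45/17 24/17 0; 0 0 1]
T4·…·T1 = [-246/17 -189/17 0; 90/17 48/17 0; 0 0 1]
det M = 18; M⁻¹ = [8/51 21/34 0; -5/17 -41/51 0; 0 0 1]
M⁻¹ · (2367/85, -1014/85)ᵀ = (-3, 7/5)ᵀ

p = (-3, 7/5)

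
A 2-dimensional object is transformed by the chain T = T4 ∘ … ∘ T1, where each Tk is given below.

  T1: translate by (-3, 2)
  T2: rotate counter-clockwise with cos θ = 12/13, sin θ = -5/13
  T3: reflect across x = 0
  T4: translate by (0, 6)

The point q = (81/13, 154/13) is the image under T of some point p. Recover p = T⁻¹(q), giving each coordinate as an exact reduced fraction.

T1 = [1 0 -3; 0 1 2; 0 0 1]
T2·T1 = [12/13 5/13 -2; -5/13 12/13 3; 0 0 1]
T3·…·T1 = [-12/13 -5/13 2; -5/13 12/13 3; 0 0 1]
T4·…·T1 = [-12/13 -5/13 2; -5/13 12/13 9; 0 0 1]
det M = -1; M⁻¹ = [-12/13 -5/13 69/13; -5/13 12/13 -98/13; 0 0 1]
M⁻¹ · (81/13, 154/13)ᵀ = (-5, 1)ᵀ

p = (-5, 1)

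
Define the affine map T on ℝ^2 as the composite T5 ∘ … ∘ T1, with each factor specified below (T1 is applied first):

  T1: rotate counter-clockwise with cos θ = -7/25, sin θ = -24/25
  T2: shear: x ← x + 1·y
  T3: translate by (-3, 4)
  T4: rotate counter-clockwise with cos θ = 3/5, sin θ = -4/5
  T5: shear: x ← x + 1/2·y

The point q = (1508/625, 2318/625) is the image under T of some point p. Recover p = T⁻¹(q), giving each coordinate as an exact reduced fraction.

p = (4/5, 2)

T1 = [-7/25 24/25 0; -24/25 -7/25 0; 0 0 1]
T2·T1 = [-31/25 17/25 0; -24/25 -7/25 0; 0 0 1]
T3·…·T1 = [-31/25 17/25 -3; -24/25 -7/25 4; 0 0 1]
T4·…·T1 = [-189/125 23/125 7/5; 52/125 -89/125 24/5; 0 0 1]
T5·…·T1 = [-163/125 -43/250 19/5; 52/125 -89/125 24/5; 0 0 1]
det M = 1; M⁻¹ = [-89/125 43/250 47/25; -52/125 -163/125 196/25; 0 0 1]
M⁻¹ · (1508/625, 2318/625)ᵀ = (4/5, 2)ᵀ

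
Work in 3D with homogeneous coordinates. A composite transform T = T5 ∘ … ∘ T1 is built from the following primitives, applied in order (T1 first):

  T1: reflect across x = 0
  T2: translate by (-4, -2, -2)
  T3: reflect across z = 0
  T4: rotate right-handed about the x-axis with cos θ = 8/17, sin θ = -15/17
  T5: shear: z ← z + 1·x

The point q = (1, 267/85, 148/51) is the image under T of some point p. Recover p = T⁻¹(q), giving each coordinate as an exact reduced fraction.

T1 = [-1 0 0 0; 0 1 0 0; 0 0 1 0; 0 0 0 1]
T2·T1 = [-1 0 0 -4; 0 1 0 -2; 0 0 1 -2; 0 0 0 1]
T3·…·T1 = [-1 0 0 -4; 0 1 0 -2; 0 0 -1 2; 0 0 0 1]
T4·…·T1 = [-1 0 0 -4; 0 8/17 -15/17 14/17; 0 -15/17 -8/17 46/17; 0 0 0 1]
T5·…·T1 = [-1 0 0 -4; 0 8/17 -15/17 14/17; -1 -15/17 -8/17 -22/17; 0 0 0 1]
det M = 1; M⁻¹ = [-1 0 0 -4; 15/17 8/17 -15/17 2; 8/17 -15/17 -8/17 2; 0 0 0 1]
M⁻¹ · (1, 267/85, 148/51)ᵀ = (-5, 9/5, -5/3)ᵀ

p = (-5, 9/5, -5/3)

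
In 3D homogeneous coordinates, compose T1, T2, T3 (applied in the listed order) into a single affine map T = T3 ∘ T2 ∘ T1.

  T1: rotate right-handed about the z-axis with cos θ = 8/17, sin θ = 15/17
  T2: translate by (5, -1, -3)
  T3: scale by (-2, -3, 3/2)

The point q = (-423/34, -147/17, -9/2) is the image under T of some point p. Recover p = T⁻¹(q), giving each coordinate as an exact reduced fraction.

T1 = [8/17 -15/17 0 0; 15/17 8/17 0 0; 0 0 1 0; 0 0 0 1]
T2·T1 = [8/17 -15/17 0 5; 15/17 8/17 0 -1; 0 0 1 -3; 0 0 0 1]
T3·…·T1 = [-16/17 30/17 0 -10; -45/17 -24/17 0 3; 0 0 3/2 -9/2; 0 0 0 1]
det M = 9; M⁻¹ = [-4/17 -5/17 0 -25/17; 15/34 -8/51 0 83/17; 0 0 2/3 3; 0 0 0 1]
M⁻¹ · (-423/34, -147/17, -9/2)ᵀ = (4, 3/4, 0)ᵀ

p = (4, 3/4, 0)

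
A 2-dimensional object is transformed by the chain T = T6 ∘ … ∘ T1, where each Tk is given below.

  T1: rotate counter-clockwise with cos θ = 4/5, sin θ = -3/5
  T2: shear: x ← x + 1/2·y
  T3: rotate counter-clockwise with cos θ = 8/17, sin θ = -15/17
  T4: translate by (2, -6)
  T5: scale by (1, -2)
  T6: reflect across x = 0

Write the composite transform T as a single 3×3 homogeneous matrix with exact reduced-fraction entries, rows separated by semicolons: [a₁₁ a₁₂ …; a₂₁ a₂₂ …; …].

T = [5/17 -20/17 -2; 123/85 86/85 12; 0 0 1]

T1 = [4/5 3/5 0; -3/5 4/5 0; 0 0 1]
T2·T1 = [1/2 1 0; -3/5 4/5 0; 0 0 1]
T3·…·T1 = [-5/17 20/17 0; -123/170 -43/85 0; 0 0 1]
T4·…·T1 = [-5/17 20/17 2; -123/170 -43/85 -6; 0 0 1]
T5·…·T1 = [-5/17 20/17 2; 123/85 86/85 12; 0 0 1]
T6·…·T1 = [5/17 -20/17 -2; 123/85 86/85 12; 0 0 1]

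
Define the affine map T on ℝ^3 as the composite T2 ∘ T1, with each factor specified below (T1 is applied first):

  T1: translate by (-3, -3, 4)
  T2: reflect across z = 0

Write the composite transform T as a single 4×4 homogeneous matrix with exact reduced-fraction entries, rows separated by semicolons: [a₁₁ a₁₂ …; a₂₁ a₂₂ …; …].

T1 = [1 0 0 -3; 0 1 0 -3; 0 0 1 4; 0 0 0 1]
T2·T1 = [1 0 0 -3; 0 1 0 -3; 0 0 -1 -4; 0 0 0 1]

T = [1 0 0 -3; 0 1 0 -3; 0 0 -1 -4; 0 0 0 1]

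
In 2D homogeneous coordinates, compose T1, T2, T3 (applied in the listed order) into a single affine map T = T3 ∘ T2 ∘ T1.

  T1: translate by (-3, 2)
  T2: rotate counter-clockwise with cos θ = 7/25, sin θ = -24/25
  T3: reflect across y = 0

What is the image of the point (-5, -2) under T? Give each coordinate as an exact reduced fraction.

T(p) = (-56/25, -192/25)

T1 translate by (-3, 2): (-5, -2) → (-8, 0)
T2 rotate counter-clockwise with cos θ = 7/25, sin θ = -24/25: (-8, 0) → (-56/25, 192/25)
T3 reflect across y = 0: (-56/25, 192/25) → (-56/25, -192/25)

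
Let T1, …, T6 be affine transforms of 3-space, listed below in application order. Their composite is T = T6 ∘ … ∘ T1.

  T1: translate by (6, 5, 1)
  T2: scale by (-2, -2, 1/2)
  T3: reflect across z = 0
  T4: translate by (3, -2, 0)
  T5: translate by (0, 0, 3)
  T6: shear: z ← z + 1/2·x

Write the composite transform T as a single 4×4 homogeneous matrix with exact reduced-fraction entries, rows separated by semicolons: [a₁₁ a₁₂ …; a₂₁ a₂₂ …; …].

T = [-2 0 0 -9; 0 -2 0 -12; -1 0 -1/2 -2; 0 0 0 1]

T1 = [1 0 0 6; 0 1 0 5; 0 0 1 1; 0 0 0 1]
T2·T1 = [-2 0 0 -12; 0 -2 0 -10; 0 0 1/2 1/2; 0 0 0 1]
T3·…·T1 = [-2 0 0 -12; 0 -2 0 -10; 0 0 -1/2 -1/2; 0 0 0 1]
T4·…·T1 = [-2 0 0 -9; 0 -2 0 -12; 0 0 -1/2 -1/2; 0 0 0 1]
T5·…·T1 = [-2 0 0 -9; 0 -2 0 -12; 0 0 -1/2 5/2; 0 0 0 1]
T6·…·T1 = [-2 0 0 -9; 0 -2 0 -12; -1 0 -1/2 -2; 0 0 0 1]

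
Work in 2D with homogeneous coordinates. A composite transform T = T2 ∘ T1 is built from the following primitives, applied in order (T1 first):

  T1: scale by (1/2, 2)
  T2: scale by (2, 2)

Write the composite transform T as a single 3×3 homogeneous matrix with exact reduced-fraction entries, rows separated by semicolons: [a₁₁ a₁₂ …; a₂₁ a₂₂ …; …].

T1 = [1/2 0 0; 0 2 0; 0 0 1]
T2·T1 = [1 0 0; 0 4 0; 0 0 1]

T = [1 0 0; 0 4 0; 0 0 1]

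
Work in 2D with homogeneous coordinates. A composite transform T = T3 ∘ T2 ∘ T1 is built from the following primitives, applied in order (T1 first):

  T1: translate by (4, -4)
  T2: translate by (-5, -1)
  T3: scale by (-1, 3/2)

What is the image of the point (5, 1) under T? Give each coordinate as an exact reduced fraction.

T1 translate by (4, -4): (5, 1) → (9, -3)
T2 translate by (-5, -1): (9, -3) → (4, -4)
T3 scale by (-1, 3/2): (4, -4) → (-4, -6)

T(p) = (-4, -6)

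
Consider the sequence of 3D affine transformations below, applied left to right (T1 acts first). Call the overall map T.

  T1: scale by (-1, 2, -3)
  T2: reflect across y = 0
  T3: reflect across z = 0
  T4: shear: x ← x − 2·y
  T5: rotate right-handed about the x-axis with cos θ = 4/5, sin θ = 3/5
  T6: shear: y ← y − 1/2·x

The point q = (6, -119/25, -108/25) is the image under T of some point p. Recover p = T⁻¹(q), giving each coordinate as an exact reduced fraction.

T1 = [-1 0 0 0; 0 2 0 0; 0 0 -3 0; 0 0 0 1]
T2·T1 = [-1 0 0 0; 0 -2 0 0; 0 0 -3 0; 0 0 0 1]
T3·…·T1 = [-1 0 0 0; 0 -2 0 0; 0 0 3 0; 0 0 0 1]
T4·…·T1 = [-1 4 0 0; 0 -2 0 0; 0 0 3 0; 0 0 0 1]
T5·…·T1 = [-1 4 0 0; 0 -8/5 -9/5 0; 0 -6/5 12/5 0; 0 0 0 1]
T6·…·T1 = [-1 4 0 0; 1/2 -18/5 -9/5 0; 0 -6/5 12/5 0; 0 0 0 1]
det M = 6; M⁻¹ = [-9/5 -8/5 -6/5 0; -1/5 -2/5 -3/10 0; -1/10 -1/5 4/15 0; 0 0 0 1]
M⁻¹ · (6, -119/25, -108/25)ᵀ = (2, 2, -4/5)ᵀ

p = (2, 2, -4/5)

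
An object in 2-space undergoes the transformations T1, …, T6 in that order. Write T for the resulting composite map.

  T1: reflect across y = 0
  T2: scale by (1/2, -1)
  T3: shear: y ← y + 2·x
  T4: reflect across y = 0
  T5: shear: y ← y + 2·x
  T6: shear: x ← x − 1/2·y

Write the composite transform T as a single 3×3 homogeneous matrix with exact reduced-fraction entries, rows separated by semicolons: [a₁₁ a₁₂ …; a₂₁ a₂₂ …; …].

T1 = [1 0 0; 0 -1 0; 0 0 1]
T2·T1 = [1/2 0 0; 0 1 0; 0 0 1]
T3·…·T1 = [1/2 0 0; 1 1 0; 0 0 1]
T4·…·T1 = [1/2 0 0; -1 -1 0; 0 0 1]
T5·…·T1 = [1/2 0 0; 0 -1 0; 0 0 1]
T6·…·T1 = [1/2 1/2 0; 0 -1 0; 0 0 1]

T = [1/2 1/2 0; 0 -1 0; 0 0 1]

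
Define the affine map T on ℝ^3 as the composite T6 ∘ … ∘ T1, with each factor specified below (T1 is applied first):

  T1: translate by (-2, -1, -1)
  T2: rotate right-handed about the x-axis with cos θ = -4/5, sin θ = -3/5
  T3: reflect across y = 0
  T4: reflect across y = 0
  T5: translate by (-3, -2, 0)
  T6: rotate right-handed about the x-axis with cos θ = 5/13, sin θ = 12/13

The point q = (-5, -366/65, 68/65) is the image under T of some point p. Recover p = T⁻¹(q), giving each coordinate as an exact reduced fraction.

p = (0, -3, -3)

T1 = [1 0 0 -2; 0 1 0 -1; 0 0 1 -1; 0 0 0 1]
T2·T1 = [1 0 0 -2; 0 -4/5 3/5 1/5; 0 -3/5 -4/5 7/5; 0 0 0 1]
T3·…·T1 = [1 0 0 -2; 0 4/5 -3/5 -1/5; 0 -3/5 -4/5 7/5; 0 0 0 1]
T4·…·T1 = [1 0 0 -2; 0 -4/5 3/5 1/5; 0 -3/5 -4/5 7/5; 0 0 0 1]
T5·…·T1 = [1 0 0 -5; 0 -4/5 3/5 -9/5; 0 -3/5 -4/5 7/5; 0 0 0 1]
T6·…·T1 = [1 0 0 -5; 0 16/65 63/65 -129/65; 0 -63/65 16/65 -73/65; 0 0 0 1]
det M = 1; M⁻¹ = [1 0 0 5; 0 16/65 -63/65 -3/5; 0 63/65 16/65 11/5; 0 0 0 1]
M⁻¹ · (-5, -366/65, 68/65)ᵀ = (0, -3, -3)ᵀ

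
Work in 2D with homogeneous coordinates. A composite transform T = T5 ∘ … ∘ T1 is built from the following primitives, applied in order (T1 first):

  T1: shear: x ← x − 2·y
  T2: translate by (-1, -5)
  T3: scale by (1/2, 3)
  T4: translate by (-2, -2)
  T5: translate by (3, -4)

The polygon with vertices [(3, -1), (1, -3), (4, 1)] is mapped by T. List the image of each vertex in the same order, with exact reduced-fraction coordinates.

T1 shear: x ← x − 2·y: (3, -1) → (5, -1); (1, -3) → (7, -3); (4, 1) → (2, 1)
T2 translate by (-1, -5): (5, -1) → (4, -6); (7, -3) → (6, -8); (2, 1) → (1, -4)
T3 scale by (1/2, 3): (4, -6) → (2, -18); (6, -8) → (3, -24); (1, -4) → (1/2, -12)
T4 translate by (-2, -2): (2, -18) → (0, -20); (3, -24) → (1, -26); (1/2, -12) → (-3/2, -14)
T5 translate by (3, -4): (0, -20) → (3, -24); (1, -26) → (4, -30); (-3/2, -14) → (3/2, -18)

image vertices: (3, -24), (4, -30), (3/2, -18)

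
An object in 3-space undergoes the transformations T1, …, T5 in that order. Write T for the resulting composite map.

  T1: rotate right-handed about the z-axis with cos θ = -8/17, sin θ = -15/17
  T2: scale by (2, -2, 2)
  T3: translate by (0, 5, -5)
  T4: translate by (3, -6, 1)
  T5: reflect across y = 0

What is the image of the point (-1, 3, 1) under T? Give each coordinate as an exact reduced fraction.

T1 rotate right-handed about the z-axis with cos θ = -8/17, sin θ = -15/17: (-1, 3, 1) → (53/17, -9/17, 1)
T2 scale by (2, -2, 2): (53/17, -9/17, 1) → (106/17, 18/17, 2)
T3 translate by (0, 5, -5): (106/17, 18/17, 2) → (106/17, 103/17, -3)
T4 translate by (3, -6, 1): (106/17, 103/17, -3) → (157/17, 1/17, -2)
T5 reflect across y = 0: (157/17, 1/17, -2) → (157/17, -1/17, -2)

T(p) = (157/17, -1/17, -2)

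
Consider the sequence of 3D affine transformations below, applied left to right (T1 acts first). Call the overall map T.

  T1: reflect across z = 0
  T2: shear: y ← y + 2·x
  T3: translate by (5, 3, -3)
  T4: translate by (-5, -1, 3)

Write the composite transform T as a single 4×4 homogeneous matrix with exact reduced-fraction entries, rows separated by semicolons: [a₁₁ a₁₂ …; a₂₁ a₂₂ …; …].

T1 = [1 0 0 0; 0 1 0 0; 0 0 -1 0; 0 0 0 1]
T2·T1 = [1 0 0 0; 2 1 0 0; 0 0 -1 0; 0 0 0 1]
T3·…·T1 = [1 0 0 5; 2 1 0 3; 0 0 -1 -3; 0 0 0 1]
T4·…·T1 = [1 0 0 0; 2 1 0 2; 0 0 -1 0; 0 0 0 1]

T = [1 0 0 0; 2 1 0 2; 0 0 -1 0; 0 0 0 1]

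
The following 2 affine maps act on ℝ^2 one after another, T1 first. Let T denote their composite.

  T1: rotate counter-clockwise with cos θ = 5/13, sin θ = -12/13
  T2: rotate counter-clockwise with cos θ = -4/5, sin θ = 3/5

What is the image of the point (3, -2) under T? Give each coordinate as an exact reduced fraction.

T(p) = (174/65, 157/65)

T1 rotate counter-clockwise with cos θ = 5/13, sin θ = -12/13: (3, -2) → (-9/13, -46/13)
T2 rotate counter-clockwise with cos θ = -4/5, sin θ = 3/5: (-9/13, -46/13) → (174/65, 157/65)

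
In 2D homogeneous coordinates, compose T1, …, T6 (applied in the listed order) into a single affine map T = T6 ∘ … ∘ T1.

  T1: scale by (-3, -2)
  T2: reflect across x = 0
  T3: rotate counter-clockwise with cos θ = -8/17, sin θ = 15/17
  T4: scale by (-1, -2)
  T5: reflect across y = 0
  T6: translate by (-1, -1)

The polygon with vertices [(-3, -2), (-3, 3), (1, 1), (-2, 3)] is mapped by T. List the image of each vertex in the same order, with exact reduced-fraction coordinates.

T1 scale by (-3, -2): (-3, -2) → (9, 4); (-3, 3) → (9, -6); (1, 1) → (-3, -2); (-2, 3) → (6, -6)
T2 reflect across x = 0: (9, 4) → (-9, 4); (9, -6) → (-9, -6); (-3, -2) → (3, -2); (6, -6) → (-6, -6)
T3 rotate counter-clockwise with cos θ = -8/17, sin θ = 15/17: (-9, 4) → (12/17, -167/17); (-9, -6) → (162/17, -87/17); (3, -2) → (6/17, 61/17); (-6, -6) → (138/17, -42/17)
T4 scale by (-1, -2): (12/17, -167/17) → (-12/17, 334/17); (162/17, -87/17) → (-162/17, 174/17); (6/17, 61/17) → (-6/17, -122/17); (138/17, -42/17) → (-138/17, 84/17)
T5 reflect across y = 0: (-12/17, 334/17) → (-12/17, -334/17); (-162/17, 174/17) → (-162/17, -174/17); (-6/17, -122/17) → (-6/17, 122/17); (-138/17, 84/17) → (-138/17, -84/17)
T6 translate by (-1, -1): (-12/17, -334/17) → (-29/17, -351/17); (-162/17, -174/17) → (-179/17, -191/17); (-6/17, 122/17) → (-23/17, 105/17); (-138/17, -84/17) → (-155/17, -101/17)

image vertices: (-29/17, -351/17), (-179/17, -191/17), (-23/17, 105/17), (-155/17, -101/17)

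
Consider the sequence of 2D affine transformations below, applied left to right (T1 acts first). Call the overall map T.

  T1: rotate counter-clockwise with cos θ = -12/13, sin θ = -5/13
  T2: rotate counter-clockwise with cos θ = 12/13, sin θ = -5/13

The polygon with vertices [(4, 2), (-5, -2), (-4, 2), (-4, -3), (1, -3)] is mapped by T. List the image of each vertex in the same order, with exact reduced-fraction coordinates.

T1 rotate counter-clockwise with cos θ = -12/13, sin θ = -5/13: (4, 2) → (-38/13, -44/13); (-5, -2) → (50/13, 49/13); (-4, 2) → (58/13, -4/13); (-4, -3) → (33/13, 56/13); (1, -3) → (-27/13, 31/13)
T2 rotate counter-clockwise with cos θ = 12/13, sin θ = -5/13: (-38/13, -44/13) → (-4, -2); (50/13, 49/13) → (5, 2); (58/13, -4/13) → (4, -2); (33/13, 56/13) → (4, 3); (-27/13, 31/13) → (-1, 3)

image vertices: (-4, -2), (5, 2), (4, -2), (4, 3), (-1, 3)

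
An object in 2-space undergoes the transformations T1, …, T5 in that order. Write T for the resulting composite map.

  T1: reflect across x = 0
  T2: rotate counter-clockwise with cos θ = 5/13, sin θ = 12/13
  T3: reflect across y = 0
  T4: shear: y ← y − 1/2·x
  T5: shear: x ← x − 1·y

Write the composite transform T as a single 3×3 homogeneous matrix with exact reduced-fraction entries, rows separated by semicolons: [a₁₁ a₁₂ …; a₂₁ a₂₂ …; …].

T = [-3/2 -1 0; 29/26 1/13 0; 0 0 1]

T1 = [-1 0 0; 0 1 0; 0 0 1]
T2·T1 = [-5/13 -12/13 0; -12/13 5/13 0; 0 0 1]
T3·…·T1 = [-5/13 -12/13 0; 12/13 -5/13 0; 0 0 1]
T4·…·T1 = [-5/13 -12/13 0; 29/26 1/13 0; 0 0 1]
T5·…·T1 = [-3/2 -1 0; 29/26 1/13 0; 0 0 1]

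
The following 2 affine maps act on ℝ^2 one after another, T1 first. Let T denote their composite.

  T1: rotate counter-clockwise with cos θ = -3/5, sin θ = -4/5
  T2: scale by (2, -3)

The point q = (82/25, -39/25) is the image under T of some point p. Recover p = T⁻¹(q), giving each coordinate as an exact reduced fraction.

T1 = [-3/5 4/5 0; -4/5 -3/5 0; 0 0 1]
T2·T1 = [-6/5 8/5 0; 12/5 9/5 0; 0 0 1]
det M = -6; M⁻¹ = [-3/10 4/15 0; 2/5 1/5 0; 0 0 1]
M⁻¹ · (82/25, -39/25)ᵀ = (-7/5, 1)ᵀ

p = (-7/5, 1)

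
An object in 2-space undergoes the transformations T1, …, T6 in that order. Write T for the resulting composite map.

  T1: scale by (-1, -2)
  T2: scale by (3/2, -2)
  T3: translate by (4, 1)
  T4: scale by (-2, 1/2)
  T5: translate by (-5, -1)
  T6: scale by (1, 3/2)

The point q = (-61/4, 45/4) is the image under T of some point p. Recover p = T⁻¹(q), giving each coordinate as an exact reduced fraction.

p = (-3/4, 4)

T1 = [-1 0 0; 0 -2 0; 0 0 1]
T2·T1 = [-3/2 0 0; 0 4 0; 0 0 1]
T3·…·T1 = [-3/2 0 4; 0 4 1; 0 0 1]
T4·…·T1 = [3 0 -8; 0 2 1/2; 0 0 1]
T5·…·T1 = [3 0 -13; 0 2 -1/2; 0 0 1]
T6·…·T1 = [3 0 -13; 0 3 -3/4; 0 0 1]
det M = 9; M⁻¹ = [1/3 0 13/3; 0 1/3 1/4; 0 0 1]
M⁻¹ · (-61/4, 45/4)ᵀ = (-3/4, 4)ᵀ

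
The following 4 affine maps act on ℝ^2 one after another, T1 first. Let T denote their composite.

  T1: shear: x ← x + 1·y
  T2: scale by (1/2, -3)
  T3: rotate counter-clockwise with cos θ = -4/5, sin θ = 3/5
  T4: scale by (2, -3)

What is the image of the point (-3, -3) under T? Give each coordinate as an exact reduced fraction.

T(p) = (-6, 27)

T1 shear: x ← x + 1·y: (-3, -3) → (-6, -3)
T2 scale by (1/2, -3): (-6, -3) → (-3, 9)
T3 rotate counter-clockwise with cos θ = -4/5, sin θ = 3/5: (-3, 9) → (-3, -9)
T4 scale by (2, -3): (-3, -9) → (-6, 27)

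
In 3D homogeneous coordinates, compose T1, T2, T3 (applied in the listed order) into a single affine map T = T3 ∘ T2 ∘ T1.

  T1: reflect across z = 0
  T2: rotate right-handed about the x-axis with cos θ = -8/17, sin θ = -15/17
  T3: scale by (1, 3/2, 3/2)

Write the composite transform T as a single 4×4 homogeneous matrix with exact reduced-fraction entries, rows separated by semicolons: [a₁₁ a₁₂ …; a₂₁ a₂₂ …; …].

T = [1 0 0 0; 0 -12/17 -45/34 0; 0 -45/34 12/17 0; 0 0 0 1]

T1 = [1 0 0 0; 0 1 0 0; 0 0 -1 0; 0 0 0 1]
T2·T1 = [1 0 0 0; 0 -8/17 -15/17 0; 0 -15/17 8/17 0; 0 0 0 1]
T3·…·T1 = [1 0 0 0; 0 -12/17 -45/34 0; 0 -45/34 12/17 0; 0 0 0 1]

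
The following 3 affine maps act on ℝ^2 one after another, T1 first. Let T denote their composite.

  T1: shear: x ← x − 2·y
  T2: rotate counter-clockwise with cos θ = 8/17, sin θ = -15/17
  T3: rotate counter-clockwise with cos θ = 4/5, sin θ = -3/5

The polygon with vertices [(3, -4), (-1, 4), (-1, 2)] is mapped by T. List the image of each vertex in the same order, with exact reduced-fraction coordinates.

image vertices: (-479/85, -872/85), (453/85, 704/85), (233/85, 394/85)

T1 shear: x ← x − 2·y: (3, -4) → (11, -4); (-1, 4) → (-9, 4); (-1, 2) → (-5, 2)
T2 rotate counter-clockwise with cos θ = 8/17, sin θ = -15/17: (11, -4) → (28/17, -197/17); (-9, 4) → (-12/17, 167/17); (-5, 2) → (-10/17, 91/17)
T3 rotate counter-clockwise with cos θ = 4/5, sin θ = -3/5: (28/17, -197/17) → (-479/85, -872/85); (-12/17, 167/17) → (453/85, 704/85); (-10/17, 91/17) → (233/85, 394/85)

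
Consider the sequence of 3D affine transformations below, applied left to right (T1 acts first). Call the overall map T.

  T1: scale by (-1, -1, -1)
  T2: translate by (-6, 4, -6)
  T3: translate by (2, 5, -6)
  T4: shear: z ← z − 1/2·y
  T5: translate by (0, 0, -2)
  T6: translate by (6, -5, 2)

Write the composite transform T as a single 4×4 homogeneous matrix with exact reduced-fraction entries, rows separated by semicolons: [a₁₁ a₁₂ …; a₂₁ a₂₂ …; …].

T1 = [-1 0 0 0; 0 -1 0 0; 0 0 -1 0; 0 0 0 1]
T2·T1 = [-1 0 0 -6; 0 -1 0 4; 0 0 -1 -6; 0 0 0 1]
T3·…·T1 = [-1 0 0 -4; 0 -1 0 9; 0 0 -1 -12; 0 0 0 1]
T4·…·T1 = [-1 0 0 -4; 0 -1 0 9; 0 1/2 -1 -33/2; 0 0 0 1]
T5·…·T1 = [-1 0 0 -4; 0 -1 0 9; 0 1/2 -1 -37/2; 0 0 0 1]
T6·…·T1 = [-1 0 0 2; 0 -1 0 4; 0 1/2 -1 -33/2; 0 0 0 1]

T = [-1 0 0 2; 0 -1 0 4; 0 1/2 -1 -33/2; 0 0 0 1]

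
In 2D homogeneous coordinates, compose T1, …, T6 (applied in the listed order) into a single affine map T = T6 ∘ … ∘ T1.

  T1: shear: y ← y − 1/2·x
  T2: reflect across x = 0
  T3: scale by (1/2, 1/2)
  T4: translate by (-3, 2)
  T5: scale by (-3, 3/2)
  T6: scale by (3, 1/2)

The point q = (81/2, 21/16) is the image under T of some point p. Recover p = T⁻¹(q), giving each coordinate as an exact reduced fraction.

T1 = [1 0 0; -1/2 1 0; 0 0 1]
T2·T1 = [-1 0 0; -1/2 1 0; 0 0 1]
T3·…·T1 = [-1/2 0 0; -1/4 1/2 0; 0 0 1]
T4·…·T1 = [-1/2 0 -3; -1/4 1/2 2; 0 0 1]
T5·…·T1 = [3/2 0 9; -3/8 3/4 3; 0 0 1]
T6·…·T1 = [9/2 0 27; -3/16 3/8 3/2; 0 0 1]
det M = 27/16; M⁻¹ = [2/9 0 -6; 1/9 8/3 -7; 0 0 1]
M⁻¹ · (81/2, 21/16)ᵀ = (3, 1)ᵀ

p = (3, 1)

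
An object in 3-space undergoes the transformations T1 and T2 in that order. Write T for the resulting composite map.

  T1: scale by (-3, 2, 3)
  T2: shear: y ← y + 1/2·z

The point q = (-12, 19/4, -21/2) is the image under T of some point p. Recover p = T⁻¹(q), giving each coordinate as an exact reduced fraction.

p = (4, 5, -7/2)

T1 = [-3 0 0 0; 0 2 0 0; 0 0 3 0; 0 0 0 1]
T2·T1 = [-3 0 0 0; 0 2 3/2 0; 0 0 3 0; 0 0 0 1]
det M = -18; M⁻¹ = [-1/3 0 0 0; 0 1/2 -1/4 0; 0 0 1/3 0; 0 0 0 1]
M⁻¹ · (-12, 19/4, -21/2)ᵀ = (4, 5, -7/2)ᵀ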